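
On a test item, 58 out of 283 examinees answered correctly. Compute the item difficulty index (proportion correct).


Item difficulty p = number correct / total examinees
p = 58 / 283
p = 0.2049

0.2049


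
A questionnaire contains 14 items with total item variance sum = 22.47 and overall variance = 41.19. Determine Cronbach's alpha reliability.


alpha = (k/(k-1)) * (1 - sum(si^2)/s_total^2)
= (14/13) * (1 - 22.47/41.19)
alpha = 0.4894

0.4894


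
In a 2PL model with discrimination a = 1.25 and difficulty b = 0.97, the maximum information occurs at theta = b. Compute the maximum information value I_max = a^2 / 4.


For 2PL, max info at theta = b = 0.97
I_max = a^2 / 4 = 1.25^2 / 4
= 1.5625 / 4
I_max = 0.3906

0.3906


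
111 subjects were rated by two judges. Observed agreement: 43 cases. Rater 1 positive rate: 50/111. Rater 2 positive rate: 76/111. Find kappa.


P_o = 43/111 = 0.387387
P_e = (50*76 + 61*35) / 12321 = 0.481698
kappa = (P_o - P_e) / (1 - P_e)
kappa = (0.387387 - 0.481698) / (1 - 0.481698)
kappa = -0.182

-0.182


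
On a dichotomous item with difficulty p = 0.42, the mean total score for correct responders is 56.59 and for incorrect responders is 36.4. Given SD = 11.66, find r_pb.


q = 1 - p = 0.58
rpb = ((M1 - M0) / SD) * sqrt(p * q)
rpb = ((56.59 - 36.4) / 11.66) * sqrt(0.42 * 0.58)
rpb = 0.8546

0.8546


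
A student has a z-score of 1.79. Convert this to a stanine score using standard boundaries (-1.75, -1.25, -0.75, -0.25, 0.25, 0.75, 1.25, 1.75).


Stanine boundaries: [-1.75, -1.25, -0.75, -0.25, 0.25, 0.75, 1.25, 1.75]
z = 1.79
Check each boundary:
  z >= -1.75 -> could be stanine 2
  z >= -1.25 -> could be stanine 3
  z >= -0.75 -> could be stanine 4
  z >= -0.25 -> could be stanine 5
  z >= 0.25 -> could be stanine 6
  z >= 0.75 -> could be stanine 7
  z >= 1.25 -> could be stanine 8
  z >= 1.75 -> could be stanine 9
Highest qualifying boundary gives stanine = 9

9


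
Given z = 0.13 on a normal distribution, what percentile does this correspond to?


CDF(z) = 0.5 * (1 + erf(z/sqrt(2)))
erf(0.0919) = 0.1034
CDF = 0.5517
Percentile rank = 0.5517 * 100 = 55.17

55.17


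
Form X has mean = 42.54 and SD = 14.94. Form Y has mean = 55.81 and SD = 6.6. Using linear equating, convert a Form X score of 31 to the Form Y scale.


slope = SD_Y / SD_X = 6.6 / 14.94 ~ 0.4418
intercept = mean_Y - slope * mean_X = 55.81 - (6.6 / 14.94) * 42.54 ~ 37.0172
Y = slope * X + intercept. To avoid rounding drift from the rounded slope/intercept, evaluate the equivalent form Y = mean_Y + SD_Y * (X - mean_X) / SD_X at full precision:
Y = 55.81 + 6.6 * (31 - 42.54) / 14.94
Y = 55.81 - 6.6 * 11.54 / 14.94
Y = 55.81 - 76.164 / 14.94
Y = 55.81 - 5.098
Y = 50.712

50.712


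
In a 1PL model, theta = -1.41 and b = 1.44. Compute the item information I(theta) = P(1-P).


P = 1/(1+exp(-(-1.41-1.44))) = 0.0547
I = P*(1-P) = 0.0547 * 0.9453
I = 0.0517

0.0517


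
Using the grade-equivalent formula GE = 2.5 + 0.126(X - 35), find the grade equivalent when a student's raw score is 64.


raw - median = 64 - 35 = 29
slope * diff = 0.126 * 29 = 3.654
GE = 2.5 + 3.654
GE = 6.154

6.154


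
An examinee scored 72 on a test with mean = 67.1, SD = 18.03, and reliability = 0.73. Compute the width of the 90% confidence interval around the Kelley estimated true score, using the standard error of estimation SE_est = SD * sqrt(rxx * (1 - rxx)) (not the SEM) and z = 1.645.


True score estimate = 0.73*72 + 0.27*67.1 = 70.677
SE_est = SD * sqrt(rxx * (1 - rxx)) = 18.03 * sqrt(0.73 * 0.27) = 18.03 * sqrt(0.1971) = 8.004589
CI = T_est +/- z * SE_est, so width = 2 * z * SE_est = 2 * 1.645 * 8.004589
Width = 26.3351

26.3351


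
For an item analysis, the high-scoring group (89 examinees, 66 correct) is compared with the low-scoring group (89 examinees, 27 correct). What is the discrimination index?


p_upper = 66/89 = 0.7416
p_lower = 27/89 = 0.3034
D = 0.7416 - 0.3034 = 0.4382

0.4382


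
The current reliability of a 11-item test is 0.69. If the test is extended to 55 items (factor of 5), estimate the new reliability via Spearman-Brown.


r_new = (n * rxx) / (1 + (n-1) * rxx)
r_new = (5 * 0.69) / (1 + 4 * 0.69)
r_new = 3.45 / 3.76
r_new = 0.9176

0.9176


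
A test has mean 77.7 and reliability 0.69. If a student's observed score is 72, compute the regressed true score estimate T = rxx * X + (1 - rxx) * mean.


T_est = rxx * X + (1 - rxx) * mean
T_est = 0.69 * 72 + 0.31 * 77.7
T_est = 49.68 + 24.087
T_est = 73.767

73.767


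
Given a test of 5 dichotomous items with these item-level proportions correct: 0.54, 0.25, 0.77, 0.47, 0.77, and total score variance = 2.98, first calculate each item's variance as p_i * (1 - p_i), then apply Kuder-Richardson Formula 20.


For each item, compute p_i * q_i:
  Item 1: 0.54 * 0.46 = 0.2484
  Item 2: 0.25 * 0.75 = 0.1875
  Item 3: 0.77 * 0.23 = 0.1771
  Item 4: 0.47 * 0.53 = 0.2491
  Item 5: 0.77 * 0.23 = 0.1771
Sum(p_i * q_i) = 0.2484 + 0.1875 + 0.1771 + 0.2491 + 0.1771 = 1.0392
KR-20 = (k/(k-1)) * (1 - Sum(p_i*q_i) / Var_total)
= (5/4) * (1 - 1.0392/2.98)
= 1.25 * 0.6513
KR-20 = 0.8141

0.8141


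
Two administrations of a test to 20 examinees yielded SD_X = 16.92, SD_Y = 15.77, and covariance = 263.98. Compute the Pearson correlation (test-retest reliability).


r = cov(X,Y) / (SD_X * SD_Y)
r = 263.98 / (16.92 * 15.77)
r = 263.98 / 266.8284
r = 0.9893

0.9893


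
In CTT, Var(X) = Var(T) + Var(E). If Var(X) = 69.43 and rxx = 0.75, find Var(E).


var_true = rxx * var_obs = 0.75 * 69.43 = 52.0725
var_error = var_obs - var_true
var_error = 69.43 - 52.0725
var_error = 17.3575

17.3575


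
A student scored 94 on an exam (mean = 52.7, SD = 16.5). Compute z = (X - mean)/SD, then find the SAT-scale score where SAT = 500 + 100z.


z = (X - mean) / SD = (94 - 52.7) / 16.5
z = 41.3 / 16.5
z = 2.503
SAT-scale = SAT = 500 + 100z
Carry z at full precision (z = 41.3 / 16.5) into the conversion:
SAT-scale = 500 + 100 * (41.3 / 16.5) = 500 + 4130 / 16.5
SAT-scale = 500 + 250.303
SAT-scale = 750.303

750.303


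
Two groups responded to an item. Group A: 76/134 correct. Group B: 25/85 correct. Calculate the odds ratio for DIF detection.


Odds_A = 76/58 = 1.3103
Odds_B = 25/60 = 0.4167
OR = Odds_A / Odds_B = 1.3103 / 0.4167
Exactly, OR = (76 * 60) / (58 * 25) = 4560 / 1450
OR = 3.1448

3.1448


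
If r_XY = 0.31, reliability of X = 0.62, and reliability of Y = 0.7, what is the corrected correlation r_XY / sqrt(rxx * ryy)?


r_corrected = rxy / sqrt(rxx * ryy)
= 0.31 / sqrt(0.62 * 0.7)
= 0.31 / sqrt(0.434)
= 0.31 / 0.658787
r_corrected = 0.4706

0.4706


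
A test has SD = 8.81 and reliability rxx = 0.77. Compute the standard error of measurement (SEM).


SEM = SD * sqrt(1 - rxx)
SEM = 8.81 * sqrt(1 - 0.77)
SEM = 8.81 * sqrt(0.23) = 8.81 * 0.479583
SEM = 4.2251

4.2251


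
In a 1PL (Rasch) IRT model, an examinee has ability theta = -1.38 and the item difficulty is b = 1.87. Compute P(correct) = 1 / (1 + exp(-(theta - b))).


theta - b = -1.38 - 1.87 = -3.25
exp(-(theta - b)) = exp(3.25) = 25.7903
P = 1 / (1 + 25.7903)
P = 0.0373

0.0373


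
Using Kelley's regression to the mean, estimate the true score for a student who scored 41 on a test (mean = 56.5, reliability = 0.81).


T_est = rxx * X + (1 - rxx) * mean
T_est = 0.81 * 41 + 0.19 * 56.5
T_est = 33.21 + 10.735
T_est = 43.945

43.945


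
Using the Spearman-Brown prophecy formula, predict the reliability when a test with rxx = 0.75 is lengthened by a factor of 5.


r_new = (n * rxx) / (1 + (n-1) * rxx)
r_new = (5 * 0.75) / (1 + 4 * 0.75)
r_new = 3.75 / 4.0
r_new = 0.9375

0.9375


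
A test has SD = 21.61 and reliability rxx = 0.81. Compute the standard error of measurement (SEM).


SEM = SD * sqrt(1 - rxx)
SEM = 21.61 * sqrt(1 - 0.81)
SEM = 21.61 * sqrt(0.19) = 21.61 * 0.43589
SEM = 9.4196

9.4196


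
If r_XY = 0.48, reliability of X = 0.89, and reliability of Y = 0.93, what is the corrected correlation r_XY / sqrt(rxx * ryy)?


r_corrected = rxy / sqrt(rxx * ryy)
= 0.48 / sqrt(0.89 * 0.93)
= 0.48 / sqrt(0.8277)
= 0.48 / 0.90978
r_corrected = 0.5276

0.5276


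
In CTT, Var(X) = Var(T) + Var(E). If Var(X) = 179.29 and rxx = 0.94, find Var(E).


var_true = rxx * var_obs = 0.94 * 179.29 = 168.5326
var_error = var_obs - var_true
var_error = 179.29 - 168.5326
var_error = 10.7574

10.7574


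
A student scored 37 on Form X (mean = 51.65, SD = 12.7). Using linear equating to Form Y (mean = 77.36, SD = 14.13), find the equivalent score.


slope = SD_Y / SD_X = 14.13 / 12.7 ~ 1.1126
intercept = mean_Y - slope * mean_X = 77.36 - (14.13 / 12.7) * 51.65 ~ 19.8943
Y = slope * X + intercept. To avoid rounding drift from the rounded slope/intercept, evaluate the equivalent form Y = mean_Y + SD_Y * (X - mean_X) / SD_X at full precision:
Y = 77.36 + 14.13 * (37 - 51.65) / 12.7
Y = 77.36 - 14.13 * 14.65 / 12.7
Y = 77.36 - 207.0045 / 12.7
Y = 77.36 - 16.2996
Y = 61.0604

61.0604


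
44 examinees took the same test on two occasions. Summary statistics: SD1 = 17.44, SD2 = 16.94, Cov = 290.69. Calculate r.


r = cov(X,Y) / (SD_X * SD_Y)
r = 290.69 / (17.44 * 16.94)
r = 290.69 / 295.4336
r = 0.9839

0.9839


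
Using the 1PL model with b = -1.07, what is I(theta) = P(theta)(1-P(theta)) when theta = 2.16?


P = 1/(1+exp(-(2.16--1.07))) = 0.9619
I = P*(1-P) = 0.9619 * 0.0381
I = 0.0366

0.0366


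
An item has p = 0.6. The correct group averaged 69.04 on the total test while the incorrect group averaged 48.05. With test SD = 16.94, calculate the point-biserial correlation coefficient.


q = 1 - p = 0.4
rpb = ((M1 - M0) / SD) * sqrt(p * q)
rpb = ((69.04 - 48.05) / 16.94) * sqrt(0.6 * 0.4)
rpb = 0.607

0.607


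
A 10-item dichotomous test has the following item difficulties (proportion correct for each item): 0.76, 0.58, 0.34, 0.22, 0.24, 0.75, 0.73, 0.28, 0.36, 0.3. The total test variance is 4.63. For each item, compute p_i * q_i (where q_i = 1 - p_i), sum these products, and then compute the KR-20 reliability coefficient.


For each item, compute p_i * q_i:
  Item 1: 0.76 * 0.24 = 0.1824
  Item 2: 0.58 * 0.42 = 0.2436
  Item 3: 0.34 * 0.66 = 0.2244
  Item 4: 0.22 * 0.78 = 0.1716
  Item 5: 0.24 * 0.76 = 0.1824
  Item 6: 0.75 * 0.25 = 0.1875
  Item 7: 0.73 * 0.27 = 0.1971
  Item 8: 0.28 * 0.72 = 0.2016
  Item 9: 0.36 * 0.64 = 0.2304
  Item 10: 0.3 * 0.7 = 0.21
Sum(p_i * q_i) = 0.1824 + 0.2436 + 0.2244 + 0.1716 + 0.1824 + 0.1875 + 0.1971 + 0.2016 + 0.2304 + 0.21 = 2.031
KR-20 = (k/(k-1)) * (1 - Sum(p_i*q_i) / Var_total)
= (10/9) * (1 - 2.031/4.63)
= 1.1111 * 0.5613
KR-20 = 0.6237

0.6237


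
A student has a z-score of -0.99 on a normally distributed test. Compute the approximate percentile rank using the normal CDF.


CDF(z) = 0.5 * (1 + erf(z/sqrt(2)))
erf(-0.7) = -0.6778
CDF = 0.1611
Percentile rank = 0.1611 * 100 = 16.11

16.11


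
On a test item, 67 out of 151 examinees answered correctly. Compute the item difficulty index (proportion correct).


Item difficulty p = number correct / total examinees
p = 67 / 151
p = 0.4437

0.4437


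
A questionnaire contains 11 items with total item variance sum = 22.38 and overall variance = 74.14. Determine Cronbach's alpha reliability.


alpha = (k/(k-1)) * (1 - sum(si^2)/s_total^2)
= (11/10) * (1 - 22.38/74.14)
alpha = 0.768

0.768


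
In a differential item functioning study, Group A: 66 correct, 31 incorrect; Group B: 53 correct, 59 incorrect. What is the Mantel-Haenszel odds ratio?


Odds_A = 66/31 = 2.129
Odds_B = 53/59 = 0.8983
OR = Odds_A / Odds_B = 2.129 / 0.8983
Exactly, OR = (66 * 59) / (31 * 53) = 3894 / 1643
OR = 2.3701

2.3701


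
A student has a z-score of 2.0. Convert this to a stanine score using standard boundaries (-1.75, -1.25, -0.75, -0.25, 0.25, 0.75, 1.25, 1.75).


Stanine boundaries: [-1.75, -1.25, -0.75, -0.25, 0.25, 0.75, 1.25, 1.75]
z = 2.0
Check each boundary:
  z >= -1.75 -> could be stanine 2
  z >= -1.25 -> could be stanine 3
  z >= -0.75 -> could be stanine 4
  z >= -0.25 -> could be stanine 5
  z >= 0.25 -> could be stanine 6
  z >= 0.75 -> could be stanine 7
  z >= 1.25 -> could be stanine 8
  z >= 1.75 -> could be stanine 9
Highest qualifying boundary gives stanine = 9

9


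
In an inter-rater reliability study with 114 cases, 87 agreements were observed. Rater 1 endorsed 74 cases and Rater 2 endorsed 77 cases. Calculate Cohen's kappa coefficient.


P_o = 87/114 = 0.763158
P_e = (74*77 + 40*37) / 12996 = 0.552324
kappa = (P_o - P_e) / (1 - P_e)
kappa = (0.763158 - 0.552324) / (1 - 0.552324)
kappa = 0.471

0.471


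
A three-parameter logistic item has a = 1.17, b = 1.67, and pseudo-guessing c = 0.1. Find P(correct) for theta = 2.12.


logit = 1.17*(2.12 - 1.67) = 0.5265
P* = 1/(1 + exp(-0.5265)) = 0.6287
P = 0.1 + (1 - 0.1) * 0.6287
P = 0.6658

0.6658


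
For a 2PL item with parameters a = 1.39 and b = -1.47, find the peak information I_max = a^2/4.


For 2PL, max info at theta = b = -1.47
I_max = a^2 / 4 = 1.39^2 / 4
= 1.9321 / 4
I_max = 0.483

0.483


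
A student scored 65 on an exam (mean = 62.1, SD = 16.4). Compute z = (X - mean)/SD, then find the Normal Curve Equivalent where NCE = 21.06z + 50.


z = (X - mean) / SD = (65 - 62.1) / 16.4
z = 2.9 / 16.4
z = 0.1768
NCE = NCE = 21.06z + 50
Carry z at full precision (z = 2.9 / 16.4) into the conversion:
NCE = 21.06 * (2.9 / 16.4) + 50 = 61.074 / 16.4 + 50
NCE = 3.724 + 50
NCE = 53.724

53.724


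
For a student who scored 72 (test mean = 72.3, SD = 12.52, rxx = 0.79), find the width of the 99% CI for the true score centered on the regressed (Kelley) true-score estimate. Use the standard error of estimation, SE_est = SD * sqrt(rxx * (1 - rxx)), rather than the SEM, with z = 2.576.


True score estimate = 0.79*72 + 0.21*72.3 = 72.063
SE_est = SD * sqrt(rxx * (1 - rxx)) = 12.52 * sqrt(0.79 * 0.21) = 12.52 * sqrt(0.1659) = 5.099499
CI = T_est +/- z * SE_est, so width = 2 * z * SE_est = 2 * 2.576 * 5.099499
Width = 26.2726

26.2726


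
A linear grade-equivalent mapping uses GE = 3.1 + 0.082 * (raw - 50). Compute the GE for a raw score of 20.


raw - median = 20 - 50 = -30
slope * diff = 0.082 * -30 = -2.46
GE = 3.1 + -2.46
GE = 0.64

0.64


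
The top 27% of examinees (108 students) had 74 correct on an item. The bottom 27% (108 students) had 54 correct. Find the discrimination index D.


p_upper = 74/108 = 0.6852
p_lower = 54/108 = 0.5
D = 0.6852 - 0.5 = 0.1852

0.1852


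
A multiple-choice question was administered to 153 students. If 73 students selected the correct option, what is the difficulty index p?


Item difficulty p = number correct / total examinees
p = 73 / 153
p = 0.4771

0.4771


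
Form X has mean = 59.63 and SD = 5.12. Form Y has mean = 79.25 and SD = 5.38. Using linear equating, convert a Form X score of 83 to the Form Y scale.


slope = SD_Y / SD_X = 5.38 / 5.12 ~ 1.0508
intercept = mean_Y - slope * mean_X = 79.25 - (5.38 / 5.12) * 59.63 ~ 16.5919
Y = slope * X + intercept. To avoid rounding drift from the rounded slope/intercept, evaluate the equivalent form Y = mean_Y + SD_Y * (X - mean_X) / SD_X at full precision:
Y = 79.25 + 5.38 * (83 - 59.63) / 5.12
Y = 79.25 + 5.38 * 23.37 / 5.12
Y = 79.25 + 125.7306 / 5.12
Y = 79.25 + 24.5568
Y = 103.8068

103.8068


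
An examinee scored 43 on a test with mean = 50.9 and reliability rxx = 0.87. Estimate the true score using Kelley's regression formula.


T_est = rxx * X + (1 - rxx) * mean
T_est = 0.87 * 43 + 0.13 * 50.9
T_est = 37.41 + 6.617
T_est = 44.027

44.027


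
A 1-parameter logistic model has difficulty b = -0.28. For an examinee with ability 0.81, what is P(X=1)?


theta - b = 0.81 - -0.28 = 1.09
exp(-(theta - b)) = exp(-1.09) = 0.3362
P = 1 / (1 + 0.3362)
P = 0.7484

0.7484


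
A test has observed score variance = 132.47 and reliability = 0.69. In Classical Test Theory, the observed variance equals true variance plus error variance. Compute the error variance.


var_true = rxx * var_obs = 0.69 * 132.47 = 91.4043
var_error = var_obs - var_true
var_error = 132.47 - 91.4043
var_error = 41.0657

41.0657


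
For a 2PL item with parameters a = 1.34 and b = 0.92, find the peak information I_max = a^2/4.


For 2PL, max info at theta = b = 0.92
I_max = a^2 / 4 = 1.34^2 / 4
= 1.7956 / 4
I_max = 0.4489

0.4489


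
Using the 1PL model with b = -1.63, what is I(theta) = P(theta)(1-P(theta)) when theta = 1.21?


P = 1/(1+exp(-(1.21--1.63))) = 0.9448
I = P*(1-P) = 0.9448 * 0.0552
I = 0.0522

0.0522


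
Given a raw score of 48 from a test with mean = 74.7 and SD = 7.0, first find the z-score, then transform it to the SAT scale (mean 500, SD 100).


z = (X - mean) / SD = (48 - 74.7) / 7.0
z = -26.7 / 7.0
z = -3.8143
SAT-scale = SAT = 500 + 100z
Carry z at full precision (z = -26.7 / 7.0) into the conversion:
SAT-scale = 500 + 100 * (-26.7 / 7.0) = 500 + -2670 / 7.0
SAT-scale = 500 + -381.4286
SAT-scale = 118.5714

118.5714


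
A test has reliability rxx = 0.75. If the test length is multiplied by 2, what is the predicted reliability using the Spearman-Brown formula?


r_new = (n * rxx) / (1 + (n-1) * rxx)
r_new = (2 * 0.75) / (1 + 1 * 0.75)
r_new = 1.5 / 1.75
r_new = 0.8571

0.8571


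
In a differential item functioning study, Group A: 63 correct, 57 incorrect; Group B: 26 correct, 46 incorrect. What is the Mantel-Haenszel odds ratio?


Odds_A = 63/57 = 1.1053
Odds_B = 26/46 = 0.5652
OR = Odds_A / Odds_B = 1.1053 / 0.5652
Exactly, OR = (63 * 46) / (57 * 26) = 2898 / 1482
OR = 1.9555

1.9555


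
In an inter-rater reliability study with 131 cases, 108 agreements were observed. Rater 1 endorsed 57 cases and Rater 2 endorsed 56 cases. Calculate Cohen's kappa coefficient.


P_o = 108/131 = 0.824427
P_e = (57*56 + 74*75) / 17161 = 0.509411
kappa = (P_o - P_e) / (1 - P_e)
kappa = (0.824427 - 0.509411) / (1 - 0.509411)
kappa = 0.6421

0.6421


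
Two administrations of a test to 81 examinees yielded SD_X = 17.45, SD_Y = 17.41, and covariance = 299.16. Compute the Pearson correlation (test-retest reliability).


r = cov(X,Y) / (SD_X * SD_Y)
r = 299.16 / (17.45 * 17.41)
r = 299.16 / 303.8045
r = 0.9847

0.9847


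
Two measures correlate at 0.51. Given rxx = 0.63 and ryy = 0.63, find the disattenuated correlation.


r_corrected = rxy / sqrt(rxx * ryy)
= 0.51 / sqrt(0.63 * 0.63)
= 0.51 / sqrt(0.3969)
= 0.51 / 0.63
r_corrected = 0.8095

0.8095


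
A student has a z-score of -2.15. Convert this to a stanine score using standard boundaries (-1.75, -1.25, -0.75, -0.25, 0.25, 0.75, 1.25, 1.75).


Stanine boundaries: [-1.75, -1.25, -0.75, -0.25, 0.25, 0.75, 1.25, 1.75]
z = -2.15
Check each boundary:
  z < -1.75
  z < -1.25
  z < -0.75
  z < -0.25
  z < 0.25
  z < 0.75
  z < 1.25
  z < 1.75
Highest qualifying boundary gives stanine = 1

1


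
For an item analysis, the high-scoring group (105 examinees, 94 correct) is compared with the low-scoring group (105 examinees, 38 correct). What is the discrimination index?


p_upper = 94/105 = 0.8952
p_lower = 38/105 = 0.3619
D = 0.8952 - 0.3619 = 0.5333

0.5333


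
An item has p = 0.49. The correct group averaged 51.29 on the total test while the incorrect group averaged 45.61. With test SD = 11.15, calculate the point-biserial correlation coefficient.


q = 1 - p = 0.51
rpb = ((M1 - M0) / SD) * sqrt(p * q)
rpb = ((51.29 - 45.61) / 11.15) * sqrt(0.49 * 0.51)
rpb = 0.2547

0.2547


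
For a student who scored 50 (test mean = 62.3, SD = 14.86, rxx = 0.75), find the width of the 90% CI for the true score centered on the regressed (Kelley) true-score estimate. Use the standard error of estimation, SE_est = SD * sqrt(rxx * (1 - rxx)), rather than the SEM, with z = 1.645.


True score estimate = 0.75*50 + 0.25*62.3 = 53.075
SE_est = SD * sqrt(rxx * (1 - rxx)) = 14.86 * sqrt(0.75 * 0.25) = 14.86 * sqrt(0.1875) = 6.434569
CI = T_est +/- z * SE_est, so width = 2 * z * SE_est = 2 * 1.645 * 6.434569
Width = 21.1697

21.1697


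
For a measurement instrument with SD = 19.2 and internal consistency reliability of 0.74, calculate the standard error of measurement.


SEM = SD * sqrt(1 - rxx)
SEM = 19.2 * sqrt(1 - 0.74)
SEM = 19.2 * sqrt(0.26) = 19.2 * 0.509902
SEM = 9.7901

9.7901


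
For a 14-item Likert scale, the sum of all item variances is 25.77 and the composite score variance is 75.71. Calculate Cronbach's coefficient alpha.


alpha = (k/(k-1)) * (1 - sum(si^2)/s_total^2)
= (14/13) * (1 - 25.77/75.71)
alpha = 0.7104

0.7104


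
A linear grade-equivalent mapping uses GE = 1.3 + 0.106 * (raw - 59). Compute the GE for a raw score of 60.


raw - median = 60 - 59 = 1
slope * diff = 0.106 * 1 = 0.106
GE = 1.3 + 0.106
GE = 1.406

1.406


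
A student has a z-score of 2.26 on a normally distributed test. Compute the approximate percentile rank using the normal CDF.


CDF(z) = 0.5 * (1 + erf(z/sqrt(2)))
erf(1.5981) = 0.9762
CDF = 0.9881
Percentile rank = 0.9881 * 100 = 98.81

98.81


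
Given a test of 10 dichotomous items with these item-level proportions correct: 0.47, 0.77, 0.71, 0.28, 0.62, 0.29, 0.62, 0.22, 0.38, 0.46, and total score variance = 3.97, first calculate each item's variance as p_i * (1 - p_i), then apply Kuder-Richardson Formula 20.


For each item, compute p_i * q_i:
  Item 1: 0.47 * 0.53 = 0.2491
  Item 2: 0.77 * 0.23 = 0.1771
  Item 3: 0.71 * 0.29 = 0.2059
  Item 4: 0.28 * 0.72 = 0.2016
  Item 5: 0.62 * 0.38 = 0.2356
  Item 6: 0.29 * 0.71 = 0.2059
  Item 7: 0.62 * 0.38 = 0.2356
  Item 8: 0.22 * 0.78 = 0.1716
  Item 9: 0.38 * 0.62 = 0.2356
  Item 10: 0.46 * 0.54 = 0.2484
Sum(p_i * q_i) = 0.2491 + 0.1771 + 0.2059 + 0.2016 + 0.2356 + 0.2059 + 0.2356 + 0.1716 + 0.2356 + 0.2484 = 2.1664
KR-20 = (k/(k-1)) * (1 - Sum(p_i*q_i) / Var_total)
= (10/9) * (1 - 2.1664/3.97)
= 1.1111 * 0.4543
KR-20 = 0.5048

0.5048


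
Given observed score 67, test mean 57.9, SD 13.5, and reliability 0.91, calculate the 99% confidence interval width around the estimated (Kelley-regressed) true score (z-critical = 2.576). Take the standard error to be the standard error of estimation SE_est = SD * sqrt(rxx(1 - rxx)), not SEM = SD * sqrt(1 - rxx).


True score estimate = 0.91*67 + 0.09*57.9 = 66.181
SE_est = SD * sqrt(rxx * (1 - rxx)) = 13.5 * sqrt(0.91 * 0.09) = 13.5 * sqrt(0.0819) = 3.863454
CI = T_est +/- z * SE_est, so width = 2 * z * SE_est = 2 * 2.576 * 3.863454
Width = 19.9045

19.9045


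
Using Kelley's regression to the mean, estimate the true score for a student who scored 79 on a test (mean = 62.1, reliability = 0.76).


T_est = rxx * X + (1 - rxx) * mean
T_est = 0.76 * 79 + 0.24 * 62.1
T_est = 60.04 + 14.904
T_est = 74.944

74.944


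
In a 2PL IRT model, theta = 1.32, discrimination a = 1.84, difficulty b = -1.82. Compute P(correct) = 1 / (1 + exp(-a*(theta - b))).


a*(theta - b) = 1.84 * (1.32 - -1.82) = 5.7776
exp(-5.7776) = 0.0031
P = 1 / (1 + 0.0031)
P = 0.9969

0.9969


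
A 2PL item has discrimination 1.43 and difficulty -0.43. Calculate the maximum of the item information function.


For 2PL, max info at theta = b = -0.43
I_max = a^2 / 4 = 1.43^2 / 4
= 2.0449 / 4
I_max = 0.5112

0.5112


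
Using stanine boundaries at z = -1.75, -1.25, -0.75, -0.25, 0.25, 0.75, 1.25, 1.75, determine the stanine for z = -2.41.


Stanine boundaries: [-1.75, -1.25, -0.75, -0.25, 0.25, 0.75, 1.25, 1.75]
z = -2.41
Check each boundary:
  z < -1.75
  z < -1.25
  z < -0.75
  z < -0.25
  z < 0.25
  z < 0.75
  z < 1.25
  z < 1.75
Highest qualifying boundary gives stanine = 1

1


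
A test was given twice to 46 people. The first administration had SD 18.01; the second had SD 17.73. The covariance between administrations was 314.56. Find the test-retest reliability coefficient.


r = cov(X,Y) / (SD_X * SD_Y)
r = 314.56 / (18.01 * 17.73)
r = 314.56 / 319.3173
r = 0.9851

0.9851


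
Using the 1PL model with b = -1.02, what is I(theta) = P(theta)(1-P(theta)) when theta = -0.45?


P = 1/(1+exp(-(-0.45--1.02))) = 0.6388
I = P*(1-P) = 0.6388 * 0.3612
I = 0.2307

0.2307


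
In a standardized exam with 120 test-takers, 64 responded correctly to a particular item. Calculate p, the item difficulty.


Item difficulty p = number correct / total examinees
p = 64 / 120
p = 0.5333

0.5333


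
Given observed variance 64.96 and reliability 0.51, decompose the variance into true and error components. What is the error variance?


var_true = rxx * var_obs = 0.51 * 64.96 = 33.1296
var_error = var_obs - var_true
var_error = 64.96 - 33.1296
var_error = 31.8304

31.8304


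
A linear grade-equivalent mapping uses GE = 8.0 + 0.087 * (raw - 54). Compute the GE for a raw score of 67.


raw - median = 67 - 54 = 13
slope * diff = 0.087 * 13 = 1.131
GE = 8.0 + 1.131
GE = 9.131

9.131


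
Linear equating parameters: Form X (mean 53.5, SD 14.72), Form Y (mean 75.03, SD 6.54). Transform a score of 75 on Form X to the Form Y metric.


slope = SD_Y / SD_X = 6.54 / 14.72 ~ 0.4443
intercept = mean_Y - slope * mean_X = 75.03 - (6.54 / 14.72) * 53.5 ~ 51.2603
Y = slope * X + intercept. To avoid rounding drift from the rounded slope/intercept, evaluate the equivalent form Y = mean_Y + SD_Y * (X - mean_X) / SD_X at full precision:
Y = 75.03 + 6.54 * (75 - 53.5) / 14.72
Y = 75.03 + 6.54 * 21.5 / 14.72
Y = 75.03 + 140.61 / 14.72
Y = 75.03 + 9.5523
Y = 84.5823

84.5823


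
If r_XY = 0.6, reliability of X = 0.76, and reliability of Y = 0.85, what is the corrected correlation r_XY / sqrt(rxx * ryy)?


r_corrected = rxy / sqrt(rxx * ryy)
= 0.6 / sqrt(0.76 * 0.85)
= 0.6 / sqrt(0.646)
= 0.6 / 0.803741
r_corrected = 0.7465

0.7465


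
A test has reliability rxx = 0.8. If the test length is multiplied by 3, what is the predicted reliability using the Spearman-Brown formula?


r_new = (n * rxx) / (1 + (n-1) * rxx)
r_new = (3 * 0.8) / (1 + 2 * 0.8)
r_new = 2.4 / 2.6
r_new = 0.9231

0.9231


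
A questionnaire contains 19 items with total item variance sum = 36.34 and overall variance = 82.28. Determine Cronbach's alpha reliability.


alpha = (k/(k-1)) * (1 - sum(si^2)/s_total^2)
= (19/18) * (1 - 36.34/82.28)
alpha = 0.5894

0.5894


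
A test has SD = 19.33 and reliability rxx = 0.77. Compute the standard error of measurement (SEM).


SEM = SD * sqrt(1 - rxx)
SEM = 19.33 * sqrt(1 - 0.77)
SEM = 19.33 * sqrt(0.23) = 19.33 * 0.479583
SEM = 9.2703

9.2703


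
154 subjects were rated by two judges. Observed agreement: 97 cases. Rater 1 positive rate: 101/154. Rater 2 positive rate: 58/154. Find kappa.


P_o = 97/154 = 0.62987
P_e = (101*58 + 53*96) / 23716 = 0.461545
kappa = (P_o - P_e) / (1 - P_e)
kappa = (0.62987 - 0.461545) / (1 - 0.461545)
kappa = 0.3126

0.3126


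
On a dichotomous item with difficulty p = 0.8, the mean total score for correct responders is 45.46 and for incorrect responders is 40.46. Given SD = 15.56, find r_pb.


q = 1 - p = 0.2
rpb = ((M1 - M0) / SD) * sqrt(p * q)
rpb = ((45.46 - 40.46) / 15.56) * sqrt(0.8 * 0.2)
rpb = 0.1285

0.1285


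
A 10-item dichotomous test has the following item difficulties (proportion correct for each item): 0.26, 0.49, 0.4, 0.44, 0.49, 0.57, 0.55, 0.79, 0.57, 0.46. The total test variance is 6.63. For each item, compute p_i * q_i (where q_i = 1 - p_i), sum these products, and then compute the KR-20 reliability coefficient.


For each item, compute p_i * q_i:
  Item 1: 0.26 * 0.74 = 0.1924
  Item 2: 0.49 * 0.51 = 0.2499
  Item 3: 0.4 * 0.6 = 0.24
  Item 4: 0.44 * 0.56 = 0.2464
  Item 5: 0.49 * 0.51 = 0.2499
  Item 6: 0.57 * 0.43 = 0.2451
  Item 7: 0.55 * 0.45 = 0.2475
  Item 8: 0.79 * 0.21 = 0.1659
  Item 9: 0.57 * 0.43 = 0.2451
  Item 10: 0.46 * 0.54 = 0.2484
Sum(p_i * q_i) = 0.1924 + 0.2499 + 0.24 + 0.2464 + 0.2499 + 0.2451 + 0.2475 + 0.1659 + 0.2451 + 0.2484 = 2.3306
KR-20 = (k/(k-1)) * (1 - Sum(p_i*q_i) / Var_total)
= (10/9) * (1 - 2.3306/6.63)
= 1.1111 * 0.6485
KR-20 = 0.7205

0.7205


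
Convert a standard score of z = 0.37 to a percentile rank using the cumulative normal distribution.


CDF(z) = 0.5 * (1 + erf(z/sqrt(2)))
erf(0.2616) = 0.2886
CDF = 0.6443
Percentile rank = 0.6443 * 100 = 64.43

64.43


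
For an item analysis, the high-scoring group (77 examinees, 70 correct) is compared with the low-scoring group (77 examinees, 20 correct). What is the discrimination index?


p_upper = 70/77 = 0.9091
p_lower = 20/77 = 0.2597
D = 0.9091 - 0.2597 = 0.6494

0.6494


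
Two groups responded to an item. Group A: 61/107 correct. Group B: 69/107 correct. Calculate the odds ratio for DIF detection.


Odds_A = 61/46 = 1.3261
Odds_B = 69/38 = 1.8158
OR = Odds_A / Odds_B = 1.3261 / 1.8158
Exactly, OR = (61 * 38) / (46 * 69) = 2318 / 3174
OR = 0.7303

0.7303


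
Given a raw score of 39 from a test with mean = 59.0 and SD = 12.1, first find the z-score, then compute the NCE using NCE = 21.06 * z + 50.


z = (X - mean) / SD = (39 - 59.0) / 12.1
z = -20.0 / 12.1
z = -1.6529
NCE = NCE = 21.06z + 50
Carry z at full precision (z = -20.0 / 12.1) into the conversion:
NCE = 21.06 * (-20.0 / 12.1) + 50 = -421.2 / 12.1 + 50
NCE = -34.8099 + 50
NCE = 15.1901

15.1901


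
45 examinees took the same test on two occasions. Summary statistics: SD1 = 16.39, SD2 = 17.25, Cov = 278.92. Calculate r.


r = cov(X,Y) / (SD_X * SD_Y)
r = 278.92 / (16.39 * 17.25)
r = 278.92 / 282.7275
r = 0.9865

0.9865


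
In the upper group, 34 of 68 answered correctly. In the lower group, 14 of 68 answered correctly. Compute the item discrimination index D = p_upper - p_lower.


p_upper = 34/68 = 0.5
p_lower = 14/68 = 0.2059
D = 0.5 - 0.2059 = 0.2941

0.2941


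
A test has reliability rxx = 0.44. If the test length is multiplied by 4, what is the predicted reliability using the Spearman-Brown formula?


r_new = (n * rxx) / (1 + (n-1) * rxx)
r_new = (4 * 0.44) / (1 + 3 * 0.44)
r_new = 1.76 / 2.32
r_new = 0.7586

0.7586


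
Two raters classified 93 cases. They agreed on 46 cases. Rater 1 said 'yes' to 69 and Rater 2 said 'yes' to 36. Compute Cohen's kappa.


P_o = 46/93 = 0.494624
P_e = (69*36 + 24*57) / 8649 = 0.445369
kappa = (P_o - P_e) / (1 - P_e)
kappa = (0.494624 - 0.445369) / (1 - 0.445369)
kappa = 0.0888

0.0888


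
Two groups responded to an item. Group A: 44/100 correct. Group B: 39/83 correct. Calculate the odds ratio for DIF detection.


Odds_A = 44/56 = 0.7857
Odds_B = 39/44 = 0.8864
OR = Odds_A / Odds_B = 0.7857 / 0.8864
Exactly, OR = (44 * 44) / (56 * 39) = 1936 / 2184
OR = 0.8864

0.8864


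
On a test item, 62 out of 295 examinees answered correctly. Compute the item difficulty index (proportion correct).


Item difficulty p = number correct / total examinees
p = 62 / 295
p = 0.2102

0.2102


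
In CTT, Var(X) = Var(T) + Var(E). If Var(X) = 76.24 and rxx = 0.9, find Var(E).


var_true = rxx * var_obs = 0.9 * 76.24 = 68.616
var_error = var_obs - var_true
var_error = 76.24 - 68.616
var_error = 7.624

7.624


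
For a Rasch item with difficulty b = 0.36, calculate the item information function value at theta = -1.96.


P = 1/(1+exp(-(-1.96-0.36))) = 0.0895
I = P*(1-P) = 0.0895 * 0.9105
I = 0.0815

0.0815


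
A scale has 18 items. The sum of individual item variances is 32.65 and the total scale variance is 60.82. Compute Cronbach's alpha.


alpha = (k/(k-1)) * (1 - sum(si^2)/s_total^2)
= (18/17) * (1 - 32.65/60.82)
alpha = 0.4904

0.4904


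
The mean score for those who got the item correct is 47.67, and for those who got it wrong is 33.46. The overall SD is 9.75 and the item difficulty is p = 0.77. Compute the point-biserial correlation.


q = 1 - p = 0.23
rpb = ((M1 - M0) / SD) * sqrt(p * q)
rpb = ((47.67 - 33.46) / 9.75) * sqrt(0.77 * 0.23)
rpb = 0.6133

0.6133


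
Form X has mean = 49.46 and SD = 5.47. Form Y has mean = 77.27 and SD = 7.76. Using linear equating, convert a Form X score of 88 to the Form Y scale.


slope = SD_Y / SD_X = 7.76 / 5.47 ~ 1.4186
intercept = mean_Y - slope * mean_X = 77.27 - (7.76 / 5.47) * 49.46 ~ 7.1037
Y = slope * X + intercept. To avoid rounding drift from the rounded slope/intercept, evaluate the equivalent form Y = mean_Y + SD_Y * (X - mean_X) / SD_X at full precision:
Y = 77.27 + 7.76 * (88 - 49.46) / 5.47
Y = 77.27 + 7.76 * 38.54 / 5.47
Y = 77.27 + 299.0704 / 5.47
Y = 77.27 + 54.6747
Y = 131.9447

131.9447


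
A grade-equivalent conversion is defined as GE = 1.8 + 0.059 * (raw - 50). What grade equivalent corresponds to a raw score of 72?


raw - median = 72 - 50 = 22
slope * diff = 0.059 * 22 = 1.298
GE = 1.8 + 1.298
GE = 3.098

3.098


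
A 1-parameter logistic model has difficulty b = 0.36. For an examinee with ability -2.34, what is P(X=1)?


theta - b = -2.34 - 0.36 = -2.7
exp(-(theta - b)) = exp(2.7) = 14.8797
P = 1 / (1 + 14.8797)
P = 0.063

0.063


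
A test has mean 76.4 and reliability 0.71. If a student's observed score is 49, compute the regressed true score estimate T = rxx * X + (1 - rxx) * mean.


T_est = rxx * X + (1 - rxx) * mean
T_est = 0.71 * 49 + 0.29 * 76.4
T_est = 34.79 + 22.156
T_est = 56.946

56.946


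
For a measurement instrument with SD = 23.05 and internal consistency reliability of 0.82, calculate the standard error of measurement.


SEM = SD * sqrt(1 - rxx)
SEM = 23.05 * sqrt(1 - 0.82)
SEM = 23.05 * sqrt(0.18) = 23.05 * 0.424264
SEM = 9.7793

9.7793


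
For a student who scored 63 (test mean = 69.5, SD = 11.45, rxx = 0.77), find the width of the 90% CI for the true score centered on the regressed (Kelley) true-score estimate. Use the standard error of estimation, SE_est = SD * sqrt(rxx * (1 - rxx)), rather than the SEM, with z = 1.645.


True score estimate = 0.77*63 + 0.23*69.5 = 64.495
SE_est = SD * sqrt(rxx * (1 - rxx)) = 11.45 * sqrt(0.77 * 0.23) = 11.45 * sqrt(0.1771) = 4.818532
CI = T_est +/- z * SE_est, so width = 2 * z * SE_est = 2 * 1.645 * 4.818532
Width = 15.853

15.853


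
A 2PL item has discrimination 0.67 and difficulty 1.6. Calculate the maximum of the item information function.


For 2PL, max info at theta = b = 1.6
I_max = a^2 / 4 = 0.67^2 / 4
= 0.4489 / 4
I_max = 0.1122

0.1122


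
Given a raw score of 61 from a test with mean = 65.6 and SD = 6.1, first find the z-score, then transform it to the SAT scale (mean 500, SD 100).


z = (X - mean) / SD = (61 - 65.6) / 6.1
z = -4.6 / 6.1
z = -0.7541
SAT-scale = SAT = 500 + 100z
Carry z at full precision (z = -4.6 / 6.1) into the conversion:
SAT-scale = 500 + 100 * (-4.6 / 6.1) = 500 + -460 / 6.1
SAT-scale = 500 + -75.4098
SAT-scale = 424.5902

424.5902


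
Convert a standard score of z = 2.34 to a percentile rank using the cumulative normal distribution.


CDF(z) = 0.5 * (1 + erf(z/sqrt(2)))
erf(1.6546) = 0.9807
CDF = 0.9904
Percentile rank = 0.9904 * 100 = 99.04

99.04


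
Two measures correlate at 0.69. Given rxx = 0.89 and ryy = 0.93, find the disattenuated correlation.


r_corrected = rxy / sqrt(rxx * ryy)
= 0.69 / sqrt(0.89 * 0.93)
= 0.69 / sqrt(0.8277)
= 0.69 / 0.90978
r_corrected = 0.7584

0.7584


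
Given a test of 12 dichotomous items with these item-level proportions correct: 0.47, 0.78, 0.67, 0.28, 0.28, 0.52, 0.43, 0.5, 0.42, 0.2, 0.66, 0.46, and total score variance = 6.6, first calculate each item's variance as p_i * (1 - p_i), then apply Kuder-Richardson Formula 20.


For each item, compute p_i * q_i:
  Item 1: 0.47 * 0.53 = 0.2491
  Item 2: 0.78 * 0.22 = 0.1716
  Item 3: 0.67 * 0.33 = 0.2211
  Item 4: 0.28 * 0.72 = 0.2016
  Item 5: 0.28 * 0.72 = 0.2016
  Item 6: 0.52 * 0.48 = 0.2496
  Item 7: 0.43 * 0.57 = 0.2451
  Item 8: 0.5 * 0.5 = 0.25
  Item 9: 0.42 * 0.58 = 0.2436
  Item 10: 0.2 * 0.8 = 0.16
  Item 11: 0.66 * 0.34 = 0.2244
  Item 12: 0.46 * 0.54 = 0.2484
Sum(p_i * q_i) = 0.2491 + 0.1716 + 0.2211 + 0.2016 + 0.2016 + 0.2496 + 0.2451 + 0.25 + 0.2436 + 0.16 + 0.2244 + 0.2484 = 2.6661
KR-20 = (k/(k-1)) * (1 - Sum(p_i*q_i) / Var_total)
= (12/11) * (1 - 2.6661/6.6)
= 1.0909 * 0.596
KR-20 = 0.6502

0.6502


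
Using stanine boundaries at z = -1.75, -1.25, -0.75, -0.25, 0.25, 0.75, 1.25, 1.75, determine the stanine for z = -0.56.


Stanine boundaries: [-1.75, -1.25, -0.75, -0.25, 0.25, 0.75, 1.25, 1.75]
z = -0.56
Check each boundary:
  z >= -1.75 -> could be stanine 2
  z >= -1.25 -> could be stanine 3
  z >= -0.75 -> could be stanine 4
  z < -0.25
  z < 0.25
  z < 0.75
  z < 1.25
  z < 1.75
Highest qualifying boundary gives stanine = 4

4


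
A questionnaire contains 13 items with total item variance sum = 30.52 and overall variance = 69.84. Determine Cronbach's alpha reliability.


alpha = (k/(k-1)) * (1 - sum(si^2)/s_total^2)
= (13/12) * (1 - 30.52/69.84)
alpha = 0.6099

0.6099


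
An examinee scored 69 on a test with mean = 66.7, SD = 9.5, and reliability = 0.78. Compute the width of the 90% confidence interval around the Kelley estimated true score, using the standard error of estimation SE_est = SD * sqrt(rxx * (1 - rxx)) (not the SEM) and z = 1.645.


True score estimate = 0.78*69 + 0.22*66.7 = 68.494
SE_est = SD * sqrt(rxx * (1 - rxx)) = 9.5 * sqrt(0.78 * 0.22) = 9.5 * sqrt(0.1716) = 3.93534
CI = T_est +/- z * SE_est, so width = 2 * z * SE_est = 2 * 1.645 * 3.93534
Width = 12.9473

12.9473


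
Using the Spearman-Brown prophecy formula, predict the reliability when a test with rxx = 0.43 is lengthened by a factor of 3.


r_new = (n * rxx) / (1 + (n-1) * rxx)
r_new = (3 * 0.43) / (1 + 2 * 0.43)
r_new = 1.29 / 1.86
r_new = 0.6935

0.6935


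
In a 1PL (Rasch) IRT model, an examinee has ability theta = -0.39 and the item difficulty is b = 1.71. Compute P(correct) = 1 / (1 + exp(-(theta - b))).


theta - b = -0.39 - 1.71 = -2.1
exp(-(theta - b)) = exp(2.1) = 8.1662
P = 1 / (1 + 8.1662)
P = 0.1091

0.1091


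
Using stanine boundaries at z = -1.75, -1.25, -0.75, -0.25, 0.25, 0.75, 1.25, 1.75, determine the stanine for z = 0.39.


Stanine boundaries: [-1.75, -1.25, -0.75, -0.25, 0.25, 0.75, 1.25, 1.75]
z = 0.39
Check each boundary:
  z >= -1.75 -> could be stanine 2
  z >= -1.25 -> could be stanine 3
  z >= -0.75 -> could be stanine 4
  z >= -0.25 -> could be stanine 5
  z >= 0.25 -> could be stanine 6
  z < 0.75
  z < 1.25
  z < 1.75
Highest qualifying boundary gives stanine = 6

6


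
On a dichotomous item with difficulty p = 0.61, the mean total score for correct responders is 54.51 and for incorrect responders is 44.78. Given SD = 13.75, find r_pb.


q = 1 - p = 0.39
rpb = ((M1 - M0) / SD) * sqrt(p * q)
rpb = ((54.51 - 44.78) / 13.75) * sqrt(0.61 * 0.39)
rpb = 0.3451

0.3451


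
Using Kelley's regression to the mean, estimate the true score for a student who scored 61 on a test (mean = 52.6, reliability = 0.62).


T_est = rxx * X + (1 - rxx) * mean
T_est = 0.62 * 61 + 0.38 * 52.6
T_est = 37.82 + 19.988
T_est = 57.808

57.808


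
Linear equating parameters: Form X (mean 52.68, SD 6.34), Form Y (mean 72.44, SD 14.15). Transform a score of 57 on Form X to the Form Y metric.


slope = SD_Y / SD_X = 14.15 / 6.34 ~ 2.2319
intercept = mean_Y - slope * mean_X = 72.44 - (14.15 / 6.34) * 52.68 ~ -45.1344
Y = slope * X + intercept. To avoid rounding drift from the rounded slope/intercept, evaluate the equivalent form Y = mean_Y + SD_Y * (X - mean_X) / SD_X at full precision:
Y = 72.44 + 14.15 * (57 - 52.68) / 6.34
Y = 72.44 + 14.15 * 4.32 / 6.34
Y = 72.44 + 61.128 / 6.34
Y = 72.44 + 9.6416
Y = 82.0816

82.0816


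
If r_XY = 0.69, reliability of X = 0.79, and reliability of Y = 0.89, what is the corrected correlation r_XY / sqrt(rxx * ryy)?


r_corrected = rxy / sqrt(rxx * ryy)
= 0.69 / sqrt(0.79 * 0.89)
= 0.69 / sqrt(0.7031)
= 0.69 / 0.838511
r_corrected = 0.8229

0.8229


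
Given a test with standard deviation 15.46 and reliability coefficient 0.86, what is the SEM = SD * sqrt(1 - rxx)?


SEM = SD * sqrt(1 - rxx)
SEM = 15.46 * sqrt(1 - 0.86)
SEM = 15.46 * sqrt(0.14) = 15.46 * 0.374166
SEM = 5.7846

5.7846


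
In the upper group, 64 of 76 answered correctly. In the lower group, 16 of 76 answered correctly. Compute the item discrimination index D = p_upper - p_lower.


p_upper = 64/76 = 0.8421
p_lower = 16/76 = 0.2105
D = 0.8421 - 0.2105 = 0.6316

0.6316
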